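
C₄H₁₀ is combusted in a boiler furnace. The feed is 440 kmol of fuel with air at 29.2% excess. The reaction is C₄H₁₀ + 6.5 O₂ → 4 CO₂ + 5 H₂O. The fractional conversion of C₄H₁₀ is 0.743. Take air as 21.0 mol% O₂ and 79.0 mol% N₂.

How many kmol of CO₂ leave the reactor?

Stoichiometric O₂ = 6.5 × 440 = 2860 kmol; O₂ fed = 2860 × 1.292 = 3695 kmol.
N₂ fed = 3695 × 79/21 = 13900 kmol.
Fuel reacted = 0.743 × 440 → ξ = 326.9 kmol.
Outlet (n = n₀ + ν ξ):
  C₄H₁₀: 440 − 1(326.9) = 113.1
  O₂: 3695 − 6.5(326.9) = 1570
  N₂: 13900 (inert)
  CO₂: 0 + 4(326.9) = 1308
  H₂O: 0 + 5(326.9) = 1635

1310 kmol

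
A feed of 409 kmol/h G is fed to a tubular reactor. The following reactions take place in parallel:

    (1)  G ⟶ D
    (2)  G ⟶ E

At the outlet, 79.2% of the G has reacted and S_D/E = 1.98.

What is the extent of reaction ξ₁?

Conversion of G: G consumed = 0.792 × 409 = 323.9 kmol/h = 1ξ₁ + 1ξ₂.
Selectivity: 1ξ₁ / (1ξ₂) = 1.98 → ξ₁ = 1.98 ξ₂.
Substitute: (1·1.98 + 1) ξ₂ = 323.9 → ξ₂ = 108.7 kmol/h, ξ₁ = 215.2 kmol/h.
Outlet amounts (n = n₀ + Σ ν·ξ):
  G: 409 − 1(215.2) − 1(108.7) = 85.07
  D: 0 + 1(215.2) = 215.2
  E: 0 + 1(108.7) = 108.7

ξ₁ = 215 kmol/h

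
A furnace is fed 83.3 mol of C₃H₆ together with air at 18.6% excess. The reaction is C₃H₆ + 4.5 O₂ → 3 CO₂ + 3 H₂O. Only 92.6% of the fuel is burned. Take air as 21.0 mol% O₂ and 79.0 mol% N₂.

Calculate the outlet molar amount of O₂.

97.5 mol

Stoichiometric O₂ = 4.5 × 83.3 = 374.8 mol; O₂ fed = 374.8 × 1.186 = 444.6 mol.
N₂ fed = 444.6 × 79/21 = 1672 mol.
Fuel reacted = 0.926 × 83.3 → ξ = 77.14 mol.
Outlet (n = n₀ + ν ξ):
  C₃H₆: 83.3 − 1(77.14) = 6.164
  O₂: 444.6 − 4.5(77.14) = 97.46
  N₂: 1672 (inert)
  CO₂: 0 + 3(77.14) = 231.4
  H₂O: 0 + 3(77.14) = 231.4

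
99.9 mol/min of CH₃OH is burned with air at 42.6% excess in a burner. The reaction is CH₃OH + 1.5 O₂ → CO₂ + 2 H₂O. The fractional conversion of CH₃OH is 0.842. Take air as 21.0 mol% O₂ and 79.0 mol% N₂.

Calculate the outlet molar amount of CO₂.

Stoichiometric O₂ = 1.5 × 99.9 = 149.9 mol/min; O₂ fed = 149.9 × 1.426 = 213.7 mol/min.
N₂ fed = 213.7 × 79/21 = 803.9 mol/min.
Fuel reacted = 0.842 × 99.9 → ξ = 84.12 mol/min.
Outlet (n = n₀ + ν ξ):
  CH₃OH: 99.9 − 1(84.12) = 15.78
  O₂: 213.7 − 1.5(84.12) = 87.51
  N₂: 803.9 (inert)
  CO₂: 0 + 1(84.12) = 84.12
  H₂O: 0 + 2(84.12) = 168.2

84.1 mol/min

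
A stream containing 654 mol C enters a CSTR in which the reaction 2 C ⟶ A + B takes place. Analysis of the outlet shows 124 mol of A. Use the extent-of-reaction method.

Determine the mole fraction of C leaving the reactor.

0.621

For A: n = n₀ + 1ξ → 124 = 0 + 1ξ, giving ξ = 124 mol.
Outlet amounts (n = n₀ + ν ξ):
  C: 654 − 2(124) = 406
  A: 0 + 1(124) = 124
  B: 0 + 1(124) = 124
Total out = 654 mol; y_C = 406 / 654 = 0.6208.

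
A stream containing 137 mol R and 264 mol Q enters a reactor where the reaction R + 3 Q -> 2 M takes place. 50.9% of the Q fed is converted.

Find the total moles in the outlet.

Q reacted = 0.509 × 264 = 134.4 mol; ν_Q = −3, so ξ = 134.4/3 = 44.79 mol.
Outlet amounts (n = n₀ + ν ξ):
  R: 137 − 1(44.79) = 92.21
  Q: 264 − 3(44.79) = 129.6
  M: 0 + 2(44.79) = 89.58
Total out = 92.21 + 129.6 + 89.58 = 311.4 mol.

311 mol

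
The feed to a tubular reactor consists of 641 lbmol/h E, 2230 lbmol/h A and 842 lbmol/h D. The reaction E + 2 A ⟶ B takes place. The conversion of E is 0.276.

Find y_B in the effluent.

0.0527

E reacted = 0.276 × 641 = 176.9 lbmol/h; ν_E = −1, so ξ = 176.9/1 = 176.9 lbmol/h.
Outlet amounts (n = n₀ + ν ξ):
  E: 641 − 1(176.9) = 464.1
  A: 2230 − 2(176.9) = 1876
  B: 0 + 1(176.9) = 176.9
  D: 842 (inert)
Total out = 3359 lbmol/h; y_B = 176.9 / 3359 = 0.05267.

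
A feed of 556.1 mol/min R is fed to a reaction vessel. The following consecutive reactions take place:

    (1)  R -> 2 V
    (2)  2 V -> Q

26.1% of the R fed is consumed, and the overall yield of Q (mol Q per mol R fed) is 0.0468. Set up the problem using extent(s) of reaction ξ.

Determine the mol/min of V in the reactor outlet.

Conversion of R: R consumed = 1ξ₁ = 0.261 × 556.1 → ξ₁ = 145.1 mol/min.
Yield of Q: 1ξ₂ / 556.1 = 0.0468 → ξ₂ = 26.03 mol/min.
Outlet amounts (n = n₀ + Σ ν·ξ):
  R: 556.1 − 1(145.1) = 411
  V: 0 + 2(145.1) − 2(26.03) = 238.2
  Q: 0 + 1(26.03) = 26.03

238 mol/min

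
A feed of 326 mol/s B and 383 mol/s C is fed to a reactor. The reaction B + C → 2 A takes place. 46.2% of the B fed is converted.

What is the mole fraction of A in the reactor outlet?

0.425

B reacted = 0.462 × 326 = 150.6 mol/s; ν_B = −1, so ξ = 150.6/1 = 150.6 mol/s.
Outlet amounts (n = n₀ + ν ξ):
  B: 326 − 1(150.6) = 175.4
  C: 383 − 1(150.6) = 232.4
  A: 0 + 2(150.6) = 301.2
Total out = 709 mol/s; y_A = 301.2 / 709 = 0.4249.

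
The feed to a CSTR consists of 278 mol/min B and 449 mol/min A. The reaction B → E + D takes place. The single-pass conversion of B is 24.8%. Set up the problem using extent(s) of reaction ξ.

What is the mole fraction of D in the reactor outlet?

0.0866

B reacted = 0.248 × 278 = 68.94 mol/min; ν_B = −1, so ξ = 68.94/1 = 68.94 mol/min.
Outlet amounts (n = n₀ + ν ξ):
  B: 278 − 1(68.94) = 209.1
  E: 0 + 1(68.94) = 68.94
  D: 0 + 1(68.94) = 68.94
  A: 449 (inert)
Total out = 795.9 mol/min; y_D = 68.94 / 795.9 = 0.08662.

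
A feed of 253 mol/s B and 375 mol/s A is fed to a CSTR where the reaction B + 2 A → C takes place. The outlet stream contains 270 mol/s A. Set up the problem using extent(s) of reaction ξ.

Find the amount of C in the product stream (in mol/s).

For A: n = n₀ − 2ξ → 270 = 375 − 2ξ, giving ξ = 52.5 mol/s.
Outlet amounts (n = n₀ + ν ξ):
  B: 253 − 1(52.5) = 200.5
  A: 375 − 2(52.5) = 270
  C: 0 + 1(52.5) = 52.5

52.5 mol/s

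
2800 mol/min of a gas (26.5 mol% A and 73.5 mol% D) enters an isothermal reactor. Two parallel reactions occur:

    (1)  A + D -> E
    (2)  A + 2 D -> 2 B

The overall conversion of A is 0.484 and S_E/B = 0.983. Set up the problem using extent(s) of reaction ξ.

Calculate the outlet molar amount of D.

1580 mol/min

Conversion of A: A consumed = 0.484 × 742 = 359.1 mol/min = 1ξ₁ + 1ξ₂.
Selectivity: 1ξ₁ / (2ξ₂) = 0.983 → ξ₁ = 1.966 ξ₂.
Substitute: (1·1.966 + 1) ξ₂ = 359.1 → ξ₂ = 121.1 mol/min, ξ₁ = 238 mol/min.
Outlet amounts (n = n₀ + Σ ν·ξ):
  A: 742 − 1(238) − 1(121.1) = 382.9
  D: 2058 − 1(238) − 2(121.1) = 1578
  E: 0 + 1(238) = 238
  B: 0 + 2(121.1) = 242.2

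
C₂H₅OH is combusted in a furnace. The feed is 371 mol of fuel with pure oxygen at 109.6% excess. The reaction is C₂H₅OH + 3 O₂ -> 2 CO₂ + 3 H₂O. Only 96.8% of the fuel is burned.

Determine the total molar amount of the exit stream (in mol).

Stoichiometric O₂ = 3 × 371 = 1113 mol; O₂ fed = 1113 × 2.096 = 2333 mol.
Fuel reacted = 0.968 × 371 → ξ = 359.1 mol.
Outlet (n = n₀ + ν ξ):
  C₂H₅OH: 371 − 1(359.1) = 11.87
  O₂: 2333 − 3(359.1) = 1255
  CO₂: 0 + 2(359.1) = 718.3
  H₂O: 0 + 3(359.1) = 1077
Total out = 11.87 + 1255 + 718.3 + 1077 = 3063 mol.

3060 mol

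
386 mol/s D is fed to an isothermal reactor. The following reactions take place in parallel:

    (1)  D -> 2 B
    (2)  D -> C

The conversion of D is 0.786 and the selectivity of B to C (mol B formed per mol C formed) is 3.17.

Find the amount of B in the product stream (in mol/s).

372 mol/s

Conversion of D: D consumed = 0.786 × 386 = 303.4 mol/s = 1ξ₁ + 1ξ₂.
Selectivity: 2ξ₁ / (1ξ₂) = 3.17 → ξ₁ = 1.585 ξ₂.
Substitute: (1·1.585 + 1) ξ₂ = 303.4 → ξ₂ = 117.4 mol/s, ξ₁ = 186 mol/s.
Outlet amounts (n = n₀ + Σ ν·ξ):
  D: 386 − 1(186) − 1(117.4) = 82.6
  B: 0 + 2(186) = 372.1
  C: 0 + 1(117.4) = 117.4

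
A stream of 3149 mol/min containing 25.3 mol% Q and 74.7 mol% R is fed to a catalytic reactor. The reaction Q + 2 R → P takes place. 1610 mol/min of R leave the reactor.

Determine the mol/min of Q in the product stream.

426 mol/min

For R: n = n₀ − 2ξ → 1610 = 2352 − 2ξ, giving ξ = 371.2 mol/min.
Outlet amounts (n = n₀ + ν ξ):
  Q: 796.7 − 1(371.2) = 425.5
  R: 2352 − 2(371.2) = 1610
  P: 0 + 1(371.2) = 371.2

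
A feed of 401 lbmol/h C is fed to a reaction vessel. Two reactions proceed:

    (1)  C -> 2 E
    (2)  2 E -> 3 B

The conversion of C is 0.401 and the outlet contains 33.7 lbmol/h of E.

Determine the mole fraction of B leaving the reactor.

Conversion of C: C consumed = 1ξ₁ = 0.401 × 401 → ξ₁ = 160.8 lbmol/h.
E balance: n_E = 0 + 2ξ₁ − 2ξ₂ = 33.7 → ξ₂ = (2·160.8 − 33.7)/2 = 144 lbmol/h.
Outlet amounts (n = n₀ + Σ ν·ξ):
  C: 401 − 1(160.8) = 240.2
  E: 0 + 2(160.8) − 2(144) = 33.7
  B: 0 + 3(144) = 431.9
Total out = 705.8 lbmol/h; y_B = 431.9 / 705.8 = 0.6119.

0.612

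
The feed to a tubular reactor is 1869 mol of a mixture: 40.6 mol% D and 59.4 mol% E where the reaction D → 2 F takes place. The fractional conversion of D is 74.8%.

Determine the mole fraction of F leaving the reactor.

D reacted = 0.748 × 758.8 = 567.6 mol; ν_D = −1, so ξ = 567.6/1 = 567.6 mol.
Outlet amounts (n = n₀ + ν ξ):
  D: 758.8 − 1(567.6) = 191.2
  F: 0 + 2(567.6) = 1135
  E: 1110 (inert)
Total out = 2437 mol; y_F = 1135 / 2437 = 0.4659.

0.466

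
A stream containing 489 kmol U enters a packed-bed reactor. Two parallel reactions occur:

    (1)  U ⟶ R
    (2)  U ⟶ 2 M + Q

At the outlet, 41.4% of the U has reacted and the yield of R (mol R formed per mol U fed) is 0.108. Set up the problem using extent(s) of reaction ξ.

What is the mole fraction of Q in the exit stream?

Yield of R: 1ξ₁ / 489 = 0.108 → ξ₁ = 52.81 kmol.
Conversion of U: 1ξ₁ + 1ξ₂ = 0.414 × 489 = 202.4 → ξ₂ = 149.6 kmol.
Outlet amounts (n = n₀ + Σ ν·ξ):
  U: 489 − 1(52.81) − 1(149.6) = 286.6
  R: 0 + 1(52.81) = 52.81
  M: 0 + 2(149.6) = 299.3
  Q: 0 + 1(149.6) = 149.6
Total out = 788.3 kmol; y_Q = 149.6 / 788.3 = 0.1898.

0.19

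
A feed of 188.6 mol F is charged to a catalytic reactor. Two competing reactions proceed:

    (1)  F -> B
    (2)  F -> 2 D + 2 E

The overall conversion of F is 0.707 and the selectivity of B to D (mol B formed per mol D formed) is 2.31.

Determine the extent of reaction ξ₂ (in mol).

ξ₂ = 23.7 mol

Conversion of F: F consumed = 0.707 × 188.6 = 133.3 mol = 1ξ₁ + 1ξ₂.
Selectivity: 1ξ₁ / (2ξ₂) = 2.31 → ξ₁ = 4.62 ξ₂.
Substitute: (1·4.62 + 1) ξ₂ = 133.3 → ξ₂ = 23.73 mol, ξ₁ = 109.6 mol.
Outlet amounts (n = n₀ + Σ ν·ξ):
  F: 188.6 − 1(109.6) − 1(23.73) = 55.26
  B: 0 + 1(109.6) = 109.6
  D: 0 + 2(23.73) = 47.45
  E: 0 + 2(23.73) = 47.45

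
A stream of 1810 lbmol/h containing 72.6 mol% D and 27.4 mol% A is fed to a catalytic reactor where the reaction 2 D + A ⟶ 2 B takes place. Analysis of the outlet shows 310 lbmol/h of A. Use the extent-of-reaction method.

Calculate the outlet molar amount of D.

For A: n = n₀ − 1ξ → 310 = 495.9 − 1ξ, giving ξ = 185.9 lbmol/h.
Outlet amounts (n = n₀ + ν ξ):
  D: 1314 − 2(185.9) = 942.2
  A: 495.9 − 1(185.9) = 310
  B: 0 + 2(185.9) = 371.9

942 lbmol/h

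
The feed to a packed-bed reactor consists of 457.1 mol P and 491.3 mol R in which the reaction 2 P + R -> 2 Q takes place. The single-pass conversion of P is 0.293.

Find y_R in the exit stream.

0.481

P reacted = 0.293 × 457.1 = 133.9 mol; ν_P = −2, so ξ = 133.9/2 = 66.97 mol.
Outlet amounts (n = n₀ + ν ξ):
  P: 457.1 − 2(66.97) = 323.2
  R: 491.3 − 1(66.97) = 424.3
  Q: 0 + 2(66.97) = 133.9
Total out = 881.4 mol; y_R = 424.3 / 881.4 = 0.4814.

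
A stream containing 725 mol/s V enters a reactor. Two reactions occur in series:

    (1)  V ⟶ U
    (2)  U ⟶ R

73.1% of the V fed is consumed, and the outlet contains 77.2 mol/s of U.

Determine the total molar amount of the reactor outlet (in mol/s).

Conversion of V: V consumed = 1ξ₁ = 0.731 × 725 → ξ₁ = 530 mol/s.
U balance: n_U = 0 + 1ξ₁ − 1ξ₂ = 77.2 → ξ₂ = (1·530 − 77.2)/1 = 452.8 mol/s.
Outlet amounts (n = n₀ + Σ ν·ξ):
  V: 725 − 1(530) = 195
  U: 0 + 1(530) − 1(452.8) = 77.2
  R: 0 + 1(452.8) = 452.8
Total out = 195 + 77.2 + 452.8 = 725 mol/s.

725 mol/s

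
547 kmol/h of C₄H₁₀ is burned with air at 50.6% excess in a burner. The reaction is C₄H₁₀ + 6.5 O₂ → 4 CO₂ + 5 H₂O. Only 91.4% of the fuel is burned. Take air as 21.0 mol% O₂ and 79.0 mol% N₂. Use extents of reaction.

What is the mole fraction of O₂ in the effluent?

Stoichiometric O₂ = 6.5 × 547 = 3556 kmol/h; O₂ fed = 3556 × 1.506 = 5355 kmol/h.
N₂ fed = 5355 × 79/21 = 20140 kmol/h.
Fuel reacted = 0.914 × 547 → ξ = 500 kmol/h.
Outlet (n = n₀ + ν ξ):
  C₄H₁₀: 547 − 1(500) = 47.04
  O₂: 5355 − 6.5(500) = 2105
  N₂: 20140 (inert)
  CO₂: 0 + 4(500) = 2000
  H₂O: 0 + 5(500) = 2500
Total out = 26790 kmol/h; y_O₂ = 2105 / 26790 = 0.07855.

0.0786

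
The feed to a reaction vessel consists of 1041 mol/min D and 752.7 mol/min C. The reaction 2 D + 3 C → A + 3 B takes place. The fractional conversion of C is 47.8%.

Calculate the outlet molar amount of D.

801 mol/min

C reacted = 0.478 × 752.7 = 359.8 mol/min; ν_C = −3, so ξ = 359.8/3 = 119.9 mol/min.
Outlet amounts (n = n₀ + ν ξ):
  D: 1041 − 2(119.9) = 801.1
  C: 752.7 − 3(119.9) = 392.9
  A: 0 + 1(119.9) = 119.9
  B: 0 + 3(119.9) = 359.8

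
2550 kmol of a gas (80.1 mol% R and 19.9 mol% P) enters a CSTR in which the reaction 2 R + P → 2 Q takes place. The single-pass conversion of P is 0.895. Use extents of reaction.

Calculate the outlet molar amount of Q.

908 kmol

P reacted = 0.895 × 507.4 = 454.2 kmol; ν_P = −1, so ξ = 454.2/1 = 454.2 kmol.
Outlet amounts (n = n₀ + ν ξ):
  R: 2043 − 2(454.2) = 1134
  P: 507.4 − 1(454.2) = 53.28
  Q: 0 + 2(454.2) = 908.3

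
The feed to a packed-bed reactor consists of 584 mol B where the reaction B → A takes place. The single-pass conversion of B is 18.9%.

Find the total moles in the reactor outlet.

584 mol

B reacted = 0.189 × 584 = 110.4 mol; ν_B = −1, so ξ = 110.4/1 = 110.4 mol.
Outlet amounts (n = n₀ + ν ξ):
  B: 584 − 1(110.4) = 473.6
  A: 0 + 1(110.4) = 110.4
Total out = 473.6 + 110.4 = 584 mol.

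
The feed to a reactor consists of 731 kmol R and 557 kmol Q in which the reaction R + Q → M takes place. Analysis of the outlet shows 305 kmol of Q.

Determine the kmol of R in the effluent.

479 kmol

For Q: n = n₀ − 1ξ → 305 = 557 − 1ξ, giving ξ = 252 kmol.
Outlet amounts (n = n₀ + ν ξ):
  R: 731 − 1(252) = 479
  Q: 557 − 1(252) = 305
  M: 0 + 1(252) = 252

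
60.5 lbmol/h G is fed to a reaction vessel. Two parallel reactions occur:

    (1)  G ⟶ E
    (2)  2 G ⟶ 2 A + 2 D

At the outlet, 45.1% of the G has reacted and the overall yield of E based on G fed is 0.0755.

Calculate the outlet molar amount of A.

Yield of E: 1ξ₁ / 60.5 = 0.0755 → ξ₁ = 4.568 lbmol/h.
Conversion of G: 1ξ₁ + 2ξ₂ = 0.451 × 60.5 = 27.29 → ξ₂ = 11.36 lbmol/h.
Outlet amounts (n = n₀ + Σ ν·ξ):
  G: 60.5 − 1(4.568) − 2(11.36) = 33.21
  E: 0 + 1(4.568) = 4.568
  A: 0 + 2(11.36) = 22.72
  D: 0 + 2(11.36) = 22.72

22.7 lbmol/h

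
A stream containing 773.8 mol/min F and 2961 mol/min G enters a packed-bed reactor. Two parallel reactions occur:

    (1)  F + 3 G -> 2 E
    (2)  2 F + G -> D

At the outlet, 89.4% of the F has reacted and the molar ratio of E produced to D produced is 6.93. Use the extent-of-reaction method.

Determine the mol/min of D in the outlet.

Conversion of F: F consumed = 0.894 × 773.8 = 691.8 mol/min = 1ξ₁ + 2ξ₂.
Selectivity: 2ξ₁ / (1ξ₂) = 6.93 → ξ₁ = 3.465 ξ₂.
Substitute: (1·3.465 + 2) ξ₂ = 691.8 → ξ₂ = 126.6 mol/min, ξ₁ = 438.6 mol/min.
Outlet amounts (n = n₀ + Σ ν·ξ):
  F: 773.8 − 1(438.6) − 2(126.6) = 82.02
  G: 2961 − 3(438.6) − 1(126.6) = 1519
  E: 0 + 2(438.6) = 877.2
  D: 0 + 1(126.6) = 126.6

127 mol/min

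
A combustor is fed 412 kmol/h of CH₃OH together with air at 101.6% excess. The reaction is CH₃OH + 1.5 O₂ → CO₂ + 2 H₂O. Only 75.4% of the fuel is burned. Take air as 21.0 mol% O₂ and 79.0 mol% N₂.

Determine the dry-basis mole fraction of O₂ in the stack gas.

Stoichiometric O₂ = 1.5 × 412 = 618 kmol/h; O₂ fed = 618 × 2.016 = 1246 kmol/h.
N₂ fed = 1246 × 79/21 = 4687 kmol/h.
Fuel reacted = 0.754 × 412 → ξ = 310.6 kmol/h.
Outlet (n = n₀ + ν ξ):
  CH₃OH: 412 − 1(310.6) = 101.4
  O₂: 1246 − 1.5(310.6) = 779.9
  N₂: 4687 (inert)
  CO₂: 0 + 1(310.6) = 310.6
  H₂O: 0 + 2(310.6) = 621.3
Dry total = 5879 kmol/h; y_O₂ (dry) = 779.9 / 5879 = 0.1327.

0.133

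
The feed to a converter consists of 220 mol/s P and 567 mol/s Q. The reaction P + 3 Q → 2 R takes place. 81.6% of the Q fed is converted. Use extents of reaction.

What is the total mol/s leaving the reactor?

479 mol/s

Q reacted = 0.816 × 567 = 462.7 mol/s; ν_Q = −3, so ξ = 462.7/3 = 154.2 mol/s.
Outlet amounts (n = n₀ + ν ξ):
  P: 220 − 1(154.2) = 65.78
  Q: 567 − 3(154.2) = 104.3
  R: 0 + 2(154.2) = 308.4
Total out = 65.78 + 104.3 + 308.4 = 478.6 mol/s.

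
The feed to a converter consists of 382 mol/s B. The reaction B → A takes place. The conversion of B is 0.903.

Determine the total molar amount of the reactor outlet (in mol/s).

382 mol/s

B reacted = 0.903 × 382 = 344.9 mol/s; ν_B = −1, so ξ = 344.9/1 = 344.9 mol/s.
Outlet amounts (n = n₀ + ν ξ):
  B: 382 − 1(344.9) = 37.05
  A: 0 + 1(344.9) = 344.9
Total out = 37.05 + 344.9 = 382 mol/s.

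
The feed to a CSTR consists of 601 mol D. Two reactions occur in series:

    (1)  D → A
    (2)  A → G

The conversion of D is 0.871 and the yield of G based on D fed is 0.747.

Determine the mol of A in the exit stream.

74.5 mol

Conversion of D: D consumed = 1ξ₁ = 0.871 × 601 → ξ₁ = 523.5 mol.
Yield of G: 1ξ₂ / 601 = 0.747 → ξ₂ = 448.9 mol.
Outlet amounts (n = n₀ + Σ ν·ξ):
  D: 601 − 1(523.5) = 77.53
  A: 0 + 1(523.5) − 1(448.9) = 74.52
  G: 0 + 1(448.9) = 448.9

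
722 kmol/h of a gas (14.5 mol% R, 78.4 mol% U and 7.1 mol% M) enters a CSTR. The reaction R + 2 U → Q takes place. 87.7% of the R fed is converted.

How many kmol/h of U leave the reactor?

382 kmol/h

R reacted = 0.877 × 104.7 = 91.81 kmol/h; ν_R = −1, so ξ = 91.81/1 = 91.81 kmol/h.
Outlet amounts (n = n₀ + ν ξ):
  R: 104.7 − 1(91.81) = 12.88
  U: 566 − 2(91.81) = 382.4
  Q: 0 + 1(91.81) = 91.81
  M: 51.26 (inert)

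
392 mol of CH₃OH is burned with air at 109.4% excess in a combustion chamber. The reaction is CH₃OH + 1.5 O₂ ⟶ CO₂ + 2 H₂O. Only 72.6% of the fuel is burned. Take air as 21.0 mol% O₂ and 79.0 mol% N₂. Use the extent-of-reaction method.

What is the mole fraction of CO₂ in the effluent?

0.0445

Stoichiometric O₂ = 1.5 × 392 = 588 mol; O₂ fed = 588 × 2.094 = 1231 mol.
N₂ fed = 1231 × 79/21 = 4632 mol.
Fuel reacted = 0.726 × 392 → ξ = 284.6 mol.
Outlet (n = n₀ + ν ξ):
  CH₃OH: 392 − 1(284.6) = 107.4
  O₂: 1231 − 1.5(284.6) = 804.4
  N₂: 4632 (inert)
  CO₂: 0 + 1(284.6) = 284.6
  H₂O: 0 + 2(284.6) = 569.2
Total out = 6397 mol; y_CO₂ = 284.6 / 6397 = 0.04448.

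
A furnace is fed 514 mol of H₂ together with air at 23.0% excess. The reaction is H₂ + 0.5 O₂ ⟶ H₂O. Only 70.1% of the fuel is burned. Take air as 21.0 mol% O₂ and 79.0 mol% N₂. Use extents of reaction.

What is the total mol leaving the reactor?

1840 mol

Stoichiometric O₂ = 0.5 × 514 = 257 mol; O₂ fed = 257 × 1.230 = 316.1 mol.
N₂ fed = 316.1 × 79/21 = 1189 mol.
Fuel reacted = 0.701 × 514 → ξ = 360.3 mol.
Outlet (n = n₀ + ν ξ):
  H₂: 514 − 1(360.3) = 153.7
  O₂: 316.1 − 0.5(360.3) = 136
  N₂: 1189 (inert)
  H₂O: 0 + 1(360.3) = 360.3
Total out = 153.7 + 136 + 1189 + 360.3 = 1839 mol.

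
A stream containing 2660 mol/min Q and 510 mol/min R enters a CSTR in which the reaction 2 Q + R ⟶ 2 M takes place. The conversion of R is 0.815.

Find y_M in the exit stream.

0.302

R reacted = 0.815 × 510 = 415.6 mol/min; ν_R = −1, so ξ = 415.6/1 = 415.6 mol/min.
Outlet amounts (n = n₀ + ν ξ):
  Q: 2660 − 2(415.6) = 1829
  R: 510 − 1(415.6) = 94.35
  M: 0 + 2(415.6) = 831.3
Total out = 2754 mol/min; y_M = 831.3 / 2754 = 0.3018.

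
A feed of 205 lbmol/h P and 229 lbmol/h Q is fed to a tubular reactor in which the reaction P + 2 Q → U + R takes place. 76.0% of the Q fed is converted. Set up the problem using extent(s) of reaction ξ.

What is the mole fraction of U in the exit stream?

Q reacted = 0.76 × 229 = 174 lbmol/h; ν_Q = −2, so ξ = 174/2 = 87.02 lbmol/h.
Outlet amounts (n = n₀ + ν ξ):
  P: 205 − 1(87.02) = 118
  Q: 229 − 2(87.02) = 54.96
  U: 0 + 1(87.02) = 87.02
  R: 0 + 1(87.02) = 87.02
Total out = 347 lbmol/h; y_U = 87.02 / 347 = 0.2508.

0.251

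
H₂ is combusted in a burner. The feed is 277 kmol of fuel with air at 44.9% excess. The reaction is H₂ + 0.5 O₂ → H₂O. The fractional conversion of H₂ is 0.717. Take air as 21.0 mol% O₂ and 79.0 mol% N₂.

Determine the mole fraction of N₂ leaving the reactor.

0.666

Stoichiometric O₂ = 0.5 × 277 = 138.5 kmol; O₂ fed = 138.5 × 1.449 = 200.7 kmol.
N₂ fed = 200.7 × 79/21 = 755 kmol.
Fuel reacted = 0.717 × 277 → ξ = 198.6 kmol.
Outlet (n = n₀ + ν ξ):
  H₂: 277 − 1(198.6) = 78.39
  O₂: 200.7 − 0.5(198.6) = 101.4
  N₂: 755 (inert)
  H₂O: 0 + 1(198.6) = 198.6
Total out = 1133 kmol; y_N₂ = 755 / 1133 = 0.6661.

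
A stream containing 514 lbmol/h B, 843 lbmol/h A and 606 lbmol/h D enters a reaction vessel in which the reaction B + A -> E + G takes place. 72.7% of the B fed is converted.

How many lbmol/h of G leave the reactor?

B reacted = 0.727 × 514 = 373.7 lbmol/h; ν_B = −1, so ξ = 373.7/1 = 373.7 lbmol/h.
Outlet amounts (n = n₀ + ν ξ):
  B: 514 − 1(373.7) = 140.3
  A: 843 − 1(373.7) = 469.3
  E: 0 + 1(373.7) = 373.7
  G: 0 + 1(373.7) = 373.7
  D: 606 (inert)

374 lbmol/h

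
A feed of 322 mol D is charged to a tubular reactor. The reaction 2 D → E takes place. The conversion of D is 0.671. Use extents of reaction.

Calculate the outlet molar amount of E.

108 mol

D reacted = 0.671 × 322 = 216.1 mol; ν_D = −2, so ξ = 216.1/2 = 108 mol.
Outlet amounts (n = n₀ + ν ξ):
  D: 322 − 2(108) = 105.9
  E: 0 + 1(108) = 108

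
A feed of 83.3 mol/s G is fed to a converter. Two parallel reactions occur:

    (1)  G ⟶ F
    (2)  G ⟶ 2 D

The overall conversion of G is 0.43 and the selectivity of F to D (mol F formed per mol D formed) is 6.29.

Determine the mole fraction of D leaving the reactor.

0.0614

Conversion of G: G consumed = 0.43 × 83.3 = 35.82 mol/s = 1ξ₁ + 1ξ₂.
Selectivity: 1ξ₁ / (2ξ₂) = 6.29 → ξ₁ = 12.58 ξ₂.
Substitute: (1·12.58 + 1) ξ₂ = 35.82 → ξ₂ = 2.638 mol/s, ξ₁ = 33.18 mol/s.
Outlet amounts (n = n₀ + Σ ν·ξ):
  G: 83.3 − 1(33.18) − 1(2.638) = 47.48
  F: 0 + 1(33.18) = 33.18
  D: 0 + 2(2.638) = 5.275
Total out = 85.94 mol/s; y_D = 5.275 / 85.94 = 0.06138.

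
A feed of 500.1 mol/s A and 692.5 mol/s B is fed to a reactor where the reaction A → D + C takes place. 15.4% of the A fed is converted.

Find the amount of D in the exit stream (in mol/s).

77 mol/s

A reacted = 0.154 × 500.1 = 77.02 mol/s; ν_A = −1, so ξ = 77.02/1 = 77.02 mol/s.
Outlet amounts (n = n₀ + ν ξ):
  A: 500.1 − 1(77.02) = 423.1
  D: 0 + 1(77.02) = 77.02
  C: 0 + 1(77.02) = 77.02
  B: 692.5 (inert)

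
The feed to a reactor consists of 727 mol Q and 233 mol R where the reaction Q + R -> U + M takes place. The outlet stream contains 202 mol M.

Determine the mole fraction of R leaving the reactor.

For M: n = n₀ + 1ξ → 202 = 0 + 1ξ, giving ξ = 202 mol.
Outlet amounts (n = n₀ + ν ξ):
  Q: 727 − 1(202) = 525
  R: 233 − 1(202) = 31
  U: 0 + 1(202) = 202
  M: 0 + 1(202) = 202
Total out = 960 mol; y_R = 31 / 960 = 0.03229.

0.0323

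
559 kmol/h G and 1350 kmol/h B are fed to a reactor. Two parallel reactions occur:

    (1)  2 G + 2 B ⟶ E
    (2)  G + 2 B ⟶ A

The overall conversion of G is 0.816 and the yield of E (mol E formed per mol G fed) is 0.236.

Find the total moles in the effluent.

1130 kmol/h

Yield of E: 1ξ₁ / 559 = 0.236 → ξ₁ = 131.9 kmol/h.
Conversion of G: 2ξ₁ + 1ξ₂ = 0.816 × 559 = 456.1 → ξ₂ = 192.3 kmol/h.
Outlet amounts (n = n₀ + Σ ν·ξ):
  G: 559 − 2(131.9) − 1(192.3) = 102.9
  B: 1350 − 2(131.9) − 2(192.3) = 701.6
  E: 0 + 1(131.9) = 131.9
  A: 0 + 1(192.3) = 192.3
Total out = 102.9 + 701.6 + 131.9 + 192.3 = 1129 kmol/h.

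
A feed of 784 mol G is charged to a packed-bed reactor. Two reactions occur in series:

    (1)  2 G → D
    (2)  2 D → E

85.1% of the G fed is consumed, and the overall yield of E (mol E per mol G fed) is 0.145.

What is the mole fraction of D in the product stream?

0.315

Conversion of G: G consumed = 2ξ₁ = 0.851 × 784 → ξ₁ = 333.6 mol.
Yield of E: 1ξ₂ / 784 = 0.145 → ξ₂ = 113.7 mol.
Outlet amounts (n = n₀ + Σ ν·ξ):
  G: 784 − 2(333.6) = 116.8
  D: 0 + 1(333.6) − 2(113.7) = 106.2
  E: 0 + 1(113.7) = 113.7
Total out = 336.7 mol; y_D = 106.2 / 336.7 = 0.3155.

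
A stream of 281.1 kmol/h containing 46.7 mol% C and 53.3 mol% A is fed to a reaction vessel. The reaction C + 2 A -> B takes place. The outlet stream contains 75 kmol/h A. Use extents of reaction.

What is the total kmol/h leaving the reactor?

For A: n = n₀ − 2ξ → 75 = 149.8 − 2ξ, giving ξ = 37.41 kmol/h.
Outlet amounts (n = n₀ + ν ξ):
  C: 131.3 − 1(37.41) = 93.86
  A: 149.8 − 2(37.41) = 75
  B: 0 + 1(37.41) = 37.41
Total out = 93.86 + 75 + 37.41 = 206.3 kmol/h.

206 kmol/h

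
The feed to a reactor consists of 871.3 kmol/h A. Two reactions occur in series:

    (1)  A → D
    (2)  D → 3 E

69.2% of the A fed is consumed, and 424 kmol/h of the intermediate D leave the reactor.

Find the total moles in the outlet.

1230 kmol/h

Conversion of A: A consumed = 1ξ₁ = 0.692 × 871.3 → ξ₁ = 602.9 kmol/h.
D balance: n_D = 0 + 1ξ₁ − 1ξ₂ = 424 → ξ₂ = (1·602.9 − 424)/1 = 178.9 kmol/h.
Outlet amounts (n = n₀ + Σ ν·ξ):
  A: 871.3 − 1(602.9) = 268.4
  D: 0 + 1(602.9) − 1(178.9) = 424
  E: 0 + 3(178.9) = 536.8
Total out = 268.4 + 424 + 536.8 = 1229 kmol/h.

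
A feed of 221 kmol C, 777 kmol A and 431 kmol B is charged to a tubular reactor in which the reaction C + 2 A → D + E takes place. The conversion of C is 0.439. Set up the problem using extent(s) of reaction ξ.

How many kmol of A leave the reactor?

583 kmol

C reacted = 0.439 × 221 = 97.02 kmol; ν_C = −1, so ξ = 97.02/1 = 97.02 kmol.
Outlet amounts (n = n₀ + ν ξ):
  C: 221 − 1(97.02) = 124
  A: 777 − 2(97.02) = 583
  D: 0 + 1(97.02) = 97.02
  E: 0 + 1(97.02) = 97.02
  B: 431 (inert)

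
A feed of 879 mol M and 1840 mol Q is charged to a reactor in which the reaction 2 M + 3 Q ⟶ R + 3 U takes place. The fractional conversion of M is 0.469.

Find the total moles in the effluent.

M reacted = 0.469 × 879 = 412.3 mol; ν_M = −2, so ξ = 412.3/2 = 206.1 mol.
Outlet amounts (n = n₀ + ν ξ):
  M: 879 − 2(206.1) = 466.7
  Q: 1840 − 3(206.1) = 1222
  R: 0 + 1(206.1) = 206.1
  U: 0 + 3(206.1) = 618.4
Total out = 466.7 + 1222 + 206.1 + 618.4 = 2513 mol.

2510 mol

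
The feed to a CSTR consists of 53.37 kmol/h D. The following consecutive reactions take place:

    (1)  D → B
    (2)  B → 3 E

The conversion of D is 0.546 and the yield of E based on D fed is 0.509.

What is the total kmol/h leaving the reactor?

71.5 kmol/h

Conversion of D: D consumed = 1ξ₁ = 0.546 × 53.37 → ξ₁ = 29.14 kmol/h.
Yield of E: 3ξ₂ / 53.37 = 0.509 → ξ₂ = 9.055 kmol/h.
Outlet amounts (n = n₀ + Σ ν·ξ):
  D: 53.37 − 1(29.14) = 24.23
  B: 0 + 1(29.14) − 1(9.055) = 20.08
  E: 0 + 3(9.055) = 27.17
Total out = 24.23 + 20.08 + 27.17 = 71.48 kmol/h.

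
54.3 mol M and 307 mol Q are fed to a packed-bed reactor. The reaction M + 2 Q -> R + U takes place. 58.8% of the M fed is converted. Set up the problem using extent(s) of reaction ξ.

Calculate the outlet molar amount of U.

31.9 mol

M reacted = 0.588 × 54.3 = 31.93 mol; ν_M = −1, so ξ = 31.93/1 = 31.93 mol.
Outlet amounts (n = n₀ + ν ξ):
  M: 54.3 − 1(31.93) = 22.37
  Q: 307 − 2(31.93) = 243.1
  R: 0 + 1(31.93) = 31.93
  U: 0 + 1(31.93) = 31.93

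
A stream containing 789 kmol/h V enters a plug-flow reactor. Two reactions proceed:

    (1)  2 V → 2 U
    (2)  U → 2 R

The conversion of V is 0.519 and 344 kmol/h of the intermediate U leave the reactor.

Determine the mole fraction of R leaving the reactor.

0.153

Conversion of V: V consumed = 2ξ₁ = 0.519 × 789 → ξ₁ = 204.7 kmol/h.
U balance: n_U = 0 + 2ξ₁ − 1ξ₂ = 344 → ξ₂ = (2·204.7 − 344)/1 = 65.49 kmol/h.
Outlet amounts (n = n₀ + Σ ν·ξ):
  V: 789 − 2(204.7) = 379.5
  U: 0 + 2(204.7) − 1(65.49) = 344
  R: 0 + 2(65.49) = 131
Total out = 854.5 kmol/h; y_R = 131 / 854.5 = 0.1533.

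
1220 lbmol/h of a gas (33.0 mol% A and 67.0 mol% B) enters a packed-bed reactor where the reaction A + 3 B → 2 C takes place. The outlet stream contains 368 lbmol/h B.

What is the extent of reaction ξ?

For B: n = n₀ − 3ξ → 368 = 817.4 − 3ξ, giving ξ = 149.8 lbmol/h.
Outlet amounts (n = n₀ + ν ξ):
  A: 402.6 − 1(149.8) = 252.8
  B: 817.4 − 3(149.8) = 368
  C: 0 + 2(149.8) = 299.6

ξ = 150 lbmol/h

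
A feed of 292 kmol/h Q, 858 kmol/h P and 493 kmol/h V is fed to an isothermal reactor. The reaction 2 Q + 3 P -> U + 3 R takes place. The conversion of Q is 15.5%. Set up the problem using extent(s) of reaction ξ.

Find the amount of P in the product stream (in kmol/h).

Q reacted = 0.155 × 292 = 45.26 kmol/h; ν_Q = −2, so ξ = 45.26/2 = 22.63 kmol/h.
Outlet amounts (n = n₀ + ν ξ):
  Q: 292 − 2(22.63) = 246.7
  P: 858 − 3(22.63) = 790.1
  U: 0 + 1(22.63) = 22.63
  R: 0 + 3(22.63) = 67.89
  V: 493 (inert)

790 kmol/h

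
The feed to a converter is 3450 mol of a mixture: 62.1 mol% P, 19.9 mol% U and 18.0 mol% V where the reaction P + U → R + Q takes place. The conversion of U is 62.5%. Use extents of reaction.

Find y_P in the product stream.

U reacted = 0.625 × 686.5 = 429.1 mol; ν_U = −1, so ξ = 429.1/1 = 429.1 mol.
Outlet amounts (n = n₀ + ν ξ):
  P: 2142 − 1(429.1) = 1713
  U: 686.5 − 1(429.1) = 257.5
  R: 0 + 1(429.1) = 429.1
  Q: 0 + 1(429.1) = 429.1
  V: 621 (inert)
Total out = 3450 mol; y_P = 1713 / 3450 = 0.4966.

0.497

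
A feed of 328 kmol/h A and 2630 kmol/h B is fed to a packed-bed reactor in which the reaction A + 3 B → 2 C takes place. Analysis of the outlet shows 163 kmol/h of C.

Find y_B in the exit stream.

0.853

For C: n = n₀ + 2ξ → 163 = 0 + 2ξ, giving ξ = 81.5 kmol/h.
Outlet amounts (n = n₀ + ν ξ):
  A: 328 − 1(81.5) = 246.5
  B: 2630 − 3(81.5) = 2386
  C: 0 + 2(81.5) = 163
Total out = 2795 kmol/h; y_B = 2386 / 2795 = 0.8535.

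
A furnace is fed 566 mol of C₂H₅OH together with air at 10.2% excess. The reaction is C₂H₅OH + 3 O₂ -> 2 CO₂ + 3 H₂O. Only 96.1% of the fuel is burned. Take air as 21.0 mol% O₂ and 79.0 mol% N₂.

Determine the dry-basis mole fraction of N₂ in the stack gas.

0.839

Stoichiometric O₂ = 3 × 566 = 1698 mol; O₂ fed = 1698 × 1.102 = 1871 mol.
N₂ fed = 1871 × 79/21 = 7039 mol.
Fuel reacted = 0.961 × 566 → ξ = 543.9 mol.
Outlet (n = n₀ + ν ξ):
  C₂H₅OH: 566 − 1(543.9) = 22.07
  O₂: 1871 − 3(543.9) = 239.4
  N₂: 7039 (inert)
  CO₂: 0 + 2(543.9) = 1088
  H₂O: 0 + 3(543.9) = 1632
Dry total = 8389 mol; y_N₂ (dry) = 7039 / 8389 = 0.8391.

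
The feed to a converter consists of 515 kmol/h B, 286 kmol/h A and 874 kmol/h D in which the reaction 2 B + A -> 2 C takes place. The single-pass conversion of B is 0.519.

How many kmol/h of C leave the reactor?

267 kmol/h

B reacted = 0.519 × 515 = 267.3 kmol/h; ν_B = −2, so ξ = 267.3/2 = 133.6 kmol/h.
Outlet amounts (n = n₀ + ν ξ):
  B: 515 − 2(133.6) = 247.7
  A: 286 − 1(133.6) = 152.4
  C: 0 + 2(133.6) = 267.3
  D: 874 (inert)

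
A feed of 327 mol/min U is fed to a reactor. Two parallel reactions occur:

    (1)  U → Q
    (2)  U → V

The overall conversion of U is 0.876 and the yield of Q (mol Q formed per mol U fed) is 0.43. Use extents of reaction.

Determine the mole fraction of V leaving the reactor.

0.446

Yield of Q: 1ξ₁ / 327 = 0.43 → ξ₁ = 140.6 mol/min.
Conversion of U: 1ξ₁ + 1ξ₂ = 0.876 × 327 = 286.5 → ξ₂ = 145.8 mol/min.
Outlet amounts (n = n₀ + Σ ν·ξ):
  U: 327 − 1(140.6) − 1(145.8) = 40.55
  Q: 0 + 1(140.6) = 140.6
  V: 0 + 1(145.8) = 145.8
Total out = 327 mol/min; y_V = 145.8 / 327 = 0.446.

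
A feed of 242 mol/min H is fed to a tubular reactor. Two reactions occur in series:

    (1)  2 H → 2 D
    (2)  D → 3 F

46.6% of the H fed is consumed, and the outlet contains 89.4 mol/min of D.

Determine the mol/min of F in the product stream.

Conversion of H: H consumed = 2ξ₁ = 0.466 × 242 → ξ₁ = 56.39 mol/min.
D balance: n_D = 0 + 2ξ₁ − 1ξ₂ = 89.4 → ξ₂ = (2·56.39 − 89.4)/1 = 23.37 mol/min.
Outlet amounts (n = n₀ + Σ ν·ξ):
  H: 242 − 2(56.39) = 129.2
  D: 0 + 2(56.39) − 1(23.37) = 89.4
  F: 0 + 3(23.37) = 70.12

70.1 mol/min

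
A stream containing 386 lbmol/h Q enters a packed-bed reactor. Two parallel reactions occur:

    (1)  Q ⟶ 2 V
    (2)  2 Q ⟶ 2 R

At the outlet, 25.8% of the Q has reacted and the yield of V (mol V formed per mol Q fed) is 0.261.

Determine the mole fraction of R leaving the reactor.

Yield of V: 2ξ₁ / 386 = 0.261 → ξ₁ = 50.37 lbmol/h.
Conversion of Q: 1ξ₁ + 2ξ₂ = 0.258 × 386 = 99.59 → ξ₂ = 24.61 lbmol/h.
Outlet amounts (n = n₀ + Σ ν·ξ):
  Q: 386 − 1(50.37) − 2(24.61) = 286.4
  V: 0 + 2(50.37) = 100.7
  R: 0 + 2(24.61) = 49.22
Total out = 436.4 lbmol/h; y_R = 49.22 / 436.4 = 0.1128.

0.113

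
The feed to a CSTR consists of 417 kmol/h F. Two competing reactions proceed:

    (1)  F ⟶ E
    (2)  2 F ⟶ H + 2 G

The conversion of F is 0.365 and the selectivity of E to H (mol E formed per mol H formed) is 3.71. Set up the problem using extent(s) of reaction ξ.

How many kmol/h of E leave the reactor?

98.9 kmol/h

Conversion of F: F consumed = 0.365 × 417 = 152.2 kmol/h = 1ξ₁ + 2ξ₂.
Selectivity: 1ξ₁ / (1ξ₂) = 3.71 → ξ₁ = 3.71 ξ₂.
Substitute: (1·3.71 + 2) ξ₂ = 152.2 → ξ₂ = 26.66 kmol/h, ξ₁ = 98.89 kmol/h.
Outlet amounts (n = n₀ + Σ ν·ξ):
  F: 417 − 1(98.89) − 2(26.66) = 264.8
  E: 0 + 1(98.89) = 98.89
  H: 0 + 1(26.66) = 26.66
  G: 0 + 2(26.66) = 53.31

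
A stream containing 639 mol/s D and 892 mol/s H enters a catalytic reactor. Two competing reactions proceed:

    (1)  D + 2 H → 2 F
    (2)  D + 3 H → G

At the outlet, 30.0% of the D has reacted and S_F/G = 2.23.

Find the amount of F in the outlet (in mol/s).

202 mol/s

Conversion of D: D consumed = 0.3 × 639 = 191.7 mol/s = 1ξ₁ + 1ξ₂.
Selectivity: 2ξ₁ / (1ξ₂) = 2.23 → ξ₁ = 1.115 ξ₂.
Substitute: (1·1.115 + 1) ξ₂ = 191.7 → ξ₂ = 90.64 mol/s, ξ₁ = 101.1 mol/s.
Outlet amounts (n = n₀ + Σ ν·ξ):
  D: 639 − 1(101.1) − 1(90.64) = 447.3
  H: 892 − 2(101.1) − 3(90.64) = 418
  F: 0 + 2(101.1) = 202.1
  G: 0 + 1(90.64) = 90.64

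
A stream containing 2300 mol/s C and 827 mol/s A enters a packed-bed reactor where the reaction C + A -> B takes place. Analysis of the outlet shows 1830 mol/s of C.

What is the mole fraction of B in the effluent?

0.177

For C: n = n₀ − 1ξ → 1830 = 2300 − 1ξ, giving ξ = 470 mol/s.
Outlet amounts (n = n₀ + ν ξ):
  C: 2300 − 1(470) = 1830
  A: 827 − 1(470) = 357
  B: 0 + 1(470) = 470
Total out = 2657 mol/s; y_B = 470 / 2657 = 0.1769.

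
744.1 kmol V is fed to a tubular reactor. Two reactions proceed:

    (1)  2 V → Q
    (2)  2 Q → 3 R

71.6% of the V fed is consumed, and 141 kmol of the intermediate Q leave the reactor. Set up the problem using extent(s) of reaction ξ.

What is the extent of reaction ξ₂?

ξ₂ = 62.7 kmol

Conversion of V: V consumed = 2ξ₁ = 0.716 × 744.1 → ξ₁ = 266.4 kmol.
Q balance: n_Q = 0 + 1ξ₁ − 2ξ₂ = 141 → ξ₂ = (1·266.4 − 141)/2 = 62.69 kmol.
Outlet amounts (n = n₀ + Σ ν·ξ):
  V: 744.1 − 2(266.4) = 211.3
  Q: 0 + 1(266.4) − 2(62.69) = 141
  R: 0 + 3(62.69) = 188.1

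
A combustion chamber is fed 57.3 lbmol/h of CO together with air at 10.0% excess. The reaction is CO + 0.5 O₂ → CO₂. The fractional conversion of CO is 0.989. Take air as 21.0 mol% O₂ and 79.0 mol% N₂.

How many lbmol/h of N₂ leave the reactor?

Stoichiometric O₂ = 0.5 × 57.3 = 28.65 lbmol/h; O₂ fed = 28.65 × 1.100 = 31.52 lbmol/h.
N₂ fed = 31.52 × 79/21 = 118.6 lbmol/h.
Fuel reacted = 0.989 × 57.3 → ξ = 56.67 lbmol/h.
Outlet (n = n₀ + ν ξ):
  CO: 57.3 − 1(56.67) = 0.6303
  O₂: 31.52 − 0.5(56.67) = 3.18
  N₂: 118.6 (inert)
  CO₂: 0 + 1(56.67) = 56.67

119 lbmol/h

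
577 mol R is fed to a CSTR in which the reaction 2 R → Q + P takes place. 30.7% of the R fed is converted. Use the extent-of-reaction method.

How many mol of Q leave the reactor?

88.6 mol

R reacted = 0.307 × 577 = 177.1 mol; ν_R = −2, so ξ = 177.1/2 = 88.57 mol.
Outlet amounts (n = n₀ + ν ξ):
  R: 577 − 2(88.57) = 399.9
  Q: 0 + 1(88.57) = 88.57
  P: 0 + 1(88.57) = 88.57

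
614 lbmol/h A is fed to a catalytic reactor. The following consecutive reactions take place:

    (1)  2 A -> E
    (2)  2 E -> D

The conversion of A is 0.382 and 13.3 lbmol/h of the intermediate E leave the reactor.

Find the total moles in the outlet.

445 lbmol/h

Conversion of A: A consumed = 2ξ₁ = 0.382 × 614 → ξ₁ = 117.3 lbmol/h.
E balance: n_E = 0 + 1ξ₁ − 2ξ₂ = 13.3 → ξ₂ = (1·117.3 − 13.3)/2 = 51.99 lbmol/h.
Outlet amounts (n = n₀ + Σ ν·ξ):
  A: 614 − 2(117.3) = 379.5
  E: 0 + 1(117.3) − 2(51.99) = 13.3
  D: 0 + 1(51.99) = 51.99
Total out = 379.5 + 13.3 + 51.99 = 444.7 lbmol/h.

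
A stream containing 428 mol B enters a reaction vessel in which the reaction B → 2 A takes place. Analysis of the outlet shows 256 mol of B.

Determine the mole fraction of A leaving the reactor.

For B: n = n₀ − 1ξ → 256 = 428 − 1ξ, giving ξ = 172 mol.
Outlet amounts (n = n₀ + ν ξ):
  B: 428 − 1(172) = 256
  A: 0 + 2(172) = 344
Total out = 600 mol; y_A = 344 / 600 = 0.5733.

0.573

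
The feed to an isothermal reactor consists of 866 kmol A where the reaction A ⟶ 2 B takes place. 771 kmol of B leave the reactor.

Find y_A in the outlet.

0.384

For B: n = n₀ + 2ξ → 771 = 0 + 2ξ, giving ξ = 385.5 kmol.
Outlet amounts (n = n₀ + ν ξ):
  A: 866 − 1(385.5) = 480.5
  B: 0 + 2(385.5) = 771
Total out = 1252 kmol; y_A = 480.5 / 1252 = 0.3839.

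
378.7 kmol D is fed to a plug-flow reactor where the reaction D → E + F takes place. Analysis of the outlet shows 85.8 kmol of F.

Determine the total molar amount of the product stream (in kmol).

For F: n = n₀ + 1ξ → 85.8 = 0 + 1ξ, giving ξ = 85.8 kmol.
Outlet amounts (n = n₀ + ν ξ):
  D: 378.7 − 1(85.8) = 292.9
  E: 0 + 1(85.8) = 85.8
  F: 0 + 1(85.8) = 85.8
Total out = 292.9 + 85.8 + 85.8 = 464.5 kmol.

464 kmol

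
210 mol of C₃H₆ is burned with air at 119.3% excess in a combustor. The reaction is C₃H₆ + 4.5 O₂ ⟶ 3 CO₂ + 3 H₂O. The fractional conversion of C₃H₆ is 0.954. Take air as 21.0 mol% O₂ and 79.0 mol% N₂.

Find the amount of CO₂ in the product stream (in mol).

Stoichiometric O₂ = 4.5 × 210 = 945 mol; O₂ fed = 945 × 2.193 = 2072 mol.
N₂ fed = 2072 × 79/21 = 7796 mol.
Fuel reacted = 0.954 × 210 → ξ = 200.3 mol.
Outlet (n = n₀ + ν ξ):
  C₃H₆: 210 − 1(200.3) = 9.66
  O₂: 2072 − 4.5(200.3) = 1171
  N₂: 7796 (inert)
  CO₂: 0 + 3(200.3) = 601
  H₂O: 0 + 3(200.3) = 601

601 mol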